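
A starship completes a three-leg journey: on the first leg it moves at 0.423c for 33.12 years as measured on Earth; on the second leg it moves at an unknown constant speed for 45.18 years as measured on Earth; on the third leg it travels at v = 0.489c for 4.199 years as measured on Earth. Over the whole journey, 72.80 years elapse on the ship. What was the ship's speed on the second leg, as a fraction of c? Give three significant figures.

β = 0.500

Leg 1: γ = 1/√(1 − 0.423²) = 1/√0.8211 = 1.104; τ_1 = 33.12/1.104 = 30.01 years.
Leg 2: speed unknown; τ_2 = 45.18/γ_2.
Leg 3: γ = 1/√(1 − 0.489²) = 1/√0.7609 = 1.146; τ_3 = 4.199/1.146 = 3.663 years.
Total proper time: 30.01 + τ_2 + 3.663 = 72.80, so τ_2 = 72.80 − 33.67 = 39.13 years.
γ_2 = 45.18/39.13 = 1.155; β = √(1 − 1/γ²) = √0.2500.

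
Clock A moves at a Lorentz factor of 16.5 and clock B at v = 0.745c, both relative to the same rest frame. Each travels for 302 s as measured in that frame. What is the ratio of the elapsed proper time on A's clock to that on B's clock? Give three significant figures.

A: γ = 16.5. B: γ = 1/√(1 − 0.745²) = 1/√0.4450 = 1.499.
τ_A/τ_B = γ_B/γ_A = 1.499/16.50 = 0.09085, so τ_A/τ_B = 0.09085.

τ_A/τ_B = 0.0909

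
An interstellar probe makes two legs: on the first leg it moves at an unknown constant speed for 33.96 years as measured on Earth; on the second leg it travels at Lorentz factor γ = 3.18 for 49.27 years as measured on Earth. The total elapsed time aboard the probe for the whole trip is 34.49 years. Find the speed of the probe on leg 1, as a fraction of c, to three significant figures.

Leg 1: speed unknown; τ_1 = 33.96/γ_1.
Leg 2: γ = 3.18; τ_2 = 49.27/3.180 = 15.49 years.
Total proper time: τ_1 + 15.49 = 34.49, so τ_1 = 34.49 − 15.49 = 19.00 years.
γ_1 = 33.96/19.00 = 1.788; β = √(1 − 1/γ²) = √0.6871.

β = 0.829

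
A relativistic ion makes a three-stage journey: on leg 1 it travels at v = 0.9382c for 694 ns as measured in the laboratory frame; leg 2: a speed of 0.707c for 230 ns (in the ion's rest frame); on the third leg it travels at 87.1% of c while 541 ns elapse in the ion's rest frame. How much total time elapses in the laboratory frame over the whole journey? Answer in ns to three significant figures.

Leg 1: 694 ns is already measured in the laboratory frame.
Leg 2: γ = 1/√(1 − 0.707²) = 1/√0.5002 = 1.414; Δt_2 = 1.414 × 230 = 325.2 ns.
Leg 3: β = 0.871; γ = 1/√(1 − 0.871²) = 1/√0.2414 = 2.035; Δt_3 = 2.035 × 541 = 1101 ns.
Total: 694.0 + 325.2 + 1101 ns.

Δt = 2120 ns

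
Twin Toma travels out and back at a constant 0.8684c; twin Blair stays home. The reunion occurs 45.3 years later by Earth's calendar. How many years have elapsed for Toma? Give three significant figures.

γ = 1/√(1 − 0.8684²) = 1/√0.2459 = 2.017
Toma's clock measures proper time along the trip: τ = Δt/γ = 45.3/2.017 years.

τ = 22.5 years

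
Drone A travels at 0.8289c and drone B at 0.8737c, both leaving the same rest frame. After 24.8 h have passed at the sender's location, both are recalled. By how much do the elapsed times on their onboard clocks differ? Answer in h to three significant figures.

|τ_A − τ_B| = 1.81 h

A: γ = 1/√(1 − 0.8289²) = 1/√0.3129 = 1.788; τ_A = 24.8/1.788 = 13.87 h.
B: γ = 1/√(1 − 0.8737²) = 1/√0.2366 = 2.056; τ_B = 24.8/2.056 = 12.06 h.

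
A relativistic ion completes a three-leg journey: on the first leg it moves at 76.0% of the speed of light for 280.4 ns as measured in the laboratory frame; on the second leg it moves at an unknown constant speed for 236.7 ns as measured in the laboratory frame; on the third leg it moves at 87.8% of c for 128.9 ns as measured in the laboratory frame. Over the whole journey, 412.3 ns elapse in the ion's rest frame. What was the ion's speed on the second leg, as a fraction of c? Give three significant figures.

Leg 1: β = 0.760; γ = 1/√(1 − 0.760²) = 1/√0.4224 = 1.539; τ_1 = 280.4/1.539 = 182.2 ns.
Leg 2: speed unknown; τ_2 = 236.7/γ_2.
Leg 3: β = 0.878; γ = 1/√(1 − 0.878²) = 1/√0.2291 = 2.089; τ_3 = 128.9/2.089 = 61.70 ns.
Total proper time: 182.2 + τ_2 + 61.70 = 412.3, so τ_2 = 412.3 − 243.9 = 168.4 ns.
γ_2 = 236.7/168.4 = 1.406; β = √(1 − 1/γ²) = √0.4941.

β = 0.703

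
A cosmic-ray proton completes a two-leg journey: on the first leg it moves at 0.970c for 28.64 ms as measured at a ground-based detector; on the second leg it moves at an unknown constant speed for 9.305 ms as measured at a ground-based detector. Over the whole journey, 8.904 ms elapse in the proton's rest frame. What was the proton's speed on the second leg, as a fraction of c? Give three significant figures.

β = 0.978

Leg 1: γ = 1/√(1 − 0.970²) = 1/√0.05910 = 4.113; τ_1 = 28.64/4.113 = 6.963 ms.
Leg 2: speed unknown; τ_2 = 9.305/γ_2.
Total proper time: 6.963 + τ_2 = 8.904, so τ_2 = 8.904 − 6.963 = 1.941 ms.
γ_2 = 9.305/1.941 = 4.793; β = √(1 − 1/γ²) = √0.9565.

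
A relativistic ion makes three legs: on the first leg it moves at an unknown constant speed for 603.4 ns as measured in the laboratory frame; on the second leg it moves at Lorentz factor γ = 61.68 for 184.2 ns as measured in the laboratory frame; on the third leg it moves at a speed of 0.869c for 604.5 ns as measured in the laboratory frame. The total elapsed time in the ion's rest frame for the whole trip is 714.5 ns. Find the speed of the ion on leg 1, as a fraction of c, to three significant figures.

Leg 1: speed unknown; τ_1 = 603.4/γ_1.
Leg 2: γ = 61.68; τ_2 = 184.2/61.68 = 2.986 ns.
Leg 3: γ = 1/√(1 − 0.869²) = 1/√0.2448 = 2.021; τ_3 = 604.5/2.021 = 299.1 ns.
Total proper time: τ_1 + 2.986 + 299.1 = 714.5, so τ_1 = 714.5 − 302.1 = 412.4 ns.
γ_1 = 603.4/412.4 = 1.463; β = √(1 − 1/γ²) = √0.5329.

β = 0.730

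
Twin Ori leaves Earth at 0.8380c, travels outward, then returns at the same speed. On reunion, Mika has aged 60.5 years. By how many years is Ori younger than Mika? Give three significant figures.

Δt − τ = 27.5 years

γ = 1/√(1 − 0.8380²) = 1/√0.2978 = 1.833
Ori's elapsed proper time: τ = 60.5/1.833 = 33.01 years.
Age gap = Δt − τ = 60.5 − 33.01 years.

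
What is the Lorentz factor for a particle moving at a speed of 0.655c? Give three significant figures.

γ = 1.32

γ = 1/√(1 − 0.655²) = 1/√0.5710 = 1.323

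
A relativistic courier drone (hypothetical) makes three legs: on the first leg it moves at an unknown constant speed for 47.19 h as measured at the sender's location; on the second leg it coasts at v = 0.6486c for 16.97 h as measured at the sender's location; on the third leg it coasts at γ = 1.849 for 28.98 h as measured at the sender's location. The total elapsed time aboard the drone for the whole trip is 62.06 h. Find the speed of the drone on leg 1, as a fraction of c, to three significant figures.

Leg 1: speed unknown; τ_1 = 47.19/γ_1.
Leg 2: γ = 1/√(1 − 0.6486²) = 1/√0.5793 = 1.314; τ_2 = 16.97/1.314 = 12.92 h.
Leg 3: γ = 1.849; τ_3 = 28.98/1.849 = 15.67 h.
Total proper time: τ_1 + 12.92 + 15.67 = 62.06, so τ_1 = 62.06 − 28.59 = 33.47 h.
γ_1 = 47.19/33.47 = 1.410; β = √(1 − 1/γ²) = √0.4969.

β = 0.705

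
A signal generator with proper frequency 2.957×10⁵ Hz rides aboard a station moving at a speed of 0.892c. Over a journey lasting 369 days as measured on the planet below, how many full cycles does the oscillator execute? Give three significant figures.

γ = 1/√(1 − 0.892²) = 1/√0.2043 = 2.212
The oscillator's own cycle count is N = f × τ where τ is the proper time aboard the station. τ = Δt/γ = 369/2.212 = 166.8 days = 1.441×10⁷ s.
N = 2.957×10⁵ × 1.441×10⁷ = 4.262×10¹².

N = 4.26×10¹²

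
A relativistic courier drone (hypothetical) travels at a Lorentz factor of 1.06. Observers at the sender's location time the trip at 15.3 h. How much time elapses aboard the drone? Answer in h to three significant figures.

γ = 1.06
The interval measured at the sender's location is the dilated one; the clock aboard the drone measures the proper time τ = Δt/γ = 15.3/1.060 h.

τ = 14.4 h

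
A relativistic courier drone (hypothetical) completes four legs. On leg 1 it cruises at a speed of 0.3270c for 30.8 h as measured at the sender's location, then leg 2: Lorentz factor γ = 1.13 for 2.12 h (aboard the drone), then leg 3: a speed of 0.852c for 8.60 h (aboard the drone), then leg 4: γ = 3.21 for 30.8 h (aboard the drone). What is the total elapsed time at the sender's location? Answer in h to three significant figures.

Leg 1: 30.8 h is already measured at the sender's location.
Leg 2: γ = 1.13; Δt_2 = 1.130 × 2.12 = 2.396 h.
Leg 3: γ = 1/√(1 − 0.852²) = 1/√0.2741 = 1.910; Δt_3 = 1.910 × 8.60 = 16.43 h.
Leg 4: γ = 3.21; Δt_4 = 3.210 × 30.8 = 98.87 h.
Total: 30.80 + 2.396 + 16.43 + 98.87 h.

Δt = 148 h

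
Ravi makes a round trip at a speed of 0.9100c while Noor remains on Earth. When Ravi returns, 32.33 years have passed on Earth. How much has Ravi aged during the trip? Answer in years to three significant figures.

τ = 13.4 years

γ = 1/√(1 − 0.9100²) = 1/√0.1719 = 2.412
Ravi's clock measures proper time along the trip: τ = Δt/γ = 32.33/2.412 years.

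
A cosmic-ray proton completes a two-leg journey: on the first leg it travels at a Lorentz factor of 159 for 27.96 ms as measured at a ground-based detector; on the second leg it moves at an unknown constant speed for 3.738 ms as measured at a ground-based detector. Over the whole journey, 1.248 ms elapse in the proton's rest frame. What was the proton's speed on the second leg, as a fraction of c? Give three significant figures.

Leg 1: γ = 159; τ_1 = 27.96/159.0 = 0.1758 ms.
Leg 2: speed unknown; τ_2 = 3.738/γ_2.
Total proper time: 0.1758 + τ_2 = 1.248, so τ_2 = 1.248 − 0.1758 = 1.072 ms.
γ_2 = 3.738/1.072 = 3.486; β = √(1 − 1/γ²) = √0.9177.

β = 0.958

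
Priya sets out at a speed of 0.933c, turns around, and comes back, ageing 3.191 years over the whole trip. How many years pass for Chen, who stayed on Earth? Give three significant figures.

Δt = 8.87 years

γ = 1/√(1 − 0.933²) = 1/√0.1295 = 2.779
Earth-frame duration is the dilated interval: Δt = γτ = 2.779 × 3.191 years.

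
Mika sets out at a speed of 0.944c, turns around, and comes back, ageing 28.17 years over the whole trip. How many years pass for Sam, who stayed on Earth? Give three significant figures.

Δt = 85.4 years

γ = 1/√(1 − 0.944²) = 1/√0.1089 = 3.031
Earth-frame duration is the dilated interval: Δt = γτ = 3.031 × 28.17 years.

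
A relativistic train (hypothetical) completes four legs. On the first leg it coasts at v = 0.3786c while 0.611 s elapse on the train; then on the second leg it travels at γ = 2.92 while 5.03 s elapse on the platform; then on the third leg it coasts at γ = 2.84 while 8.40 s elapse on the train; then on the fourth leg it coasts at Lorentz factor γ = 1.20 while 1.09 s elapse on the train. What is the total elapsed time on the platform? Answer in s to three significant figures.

Δt = 30.9 s

Leg 1: γ = 1/√(1 − 0.3786²) = 1/√0.8567 = 1.080; Δt_1 = 1.080 × 0.611 = 0.6601 s.
Leg 2: 5.03 s is already measured on the platform.
Leg 3: γ = 2.84; Δt_3 = 2.840 × 8.40 = 23.86 s.
Leg 4: γ = 1.20; Δt_4 = 1.200 × 1.09 = 1.308 s.
Total: 0.6601 + 5.030 + 23.86 + 1.308 s.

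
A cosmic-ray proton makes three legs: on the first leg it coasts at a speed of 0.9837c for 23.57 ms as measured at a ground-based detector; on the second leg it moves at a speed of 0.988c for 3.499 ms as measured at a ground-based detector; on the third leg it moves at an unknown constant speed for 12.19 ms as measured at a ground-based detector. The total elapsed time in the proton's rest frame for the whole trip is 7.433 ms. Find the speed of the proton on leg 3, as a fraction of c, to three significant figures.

Leg 1: γ = 1/√(1 − 0.9837²) = 1/√0.03233 = 5.561; τ_1 = 23.57/5.561 = 4.238 ms.
Leg 2: γ = 1/√(1 − 0.988²) = 1/√0.02386 = 6.474; τ_2 = 3.499/6.474 = 0.5404 ms.
Leg 3: speed unknown; τ_3 = 12.19/γ_3.
Total proper time: 4.238 + 0.5404 + τ_3 = 7.433, so τ_3 = 7.433 − 4.779 = 2.654 ms.
γ_3 = 12.19/2.654 = 4.593; β = √(1 − 1/γ²) = √0.9526.

β = 0.976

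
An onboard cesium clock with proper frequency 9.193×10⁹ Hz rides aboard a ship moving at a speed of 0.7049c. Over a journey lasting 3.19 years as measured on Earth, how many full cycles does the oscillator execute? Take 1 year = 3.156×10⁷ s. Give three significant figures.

N = 6.56×10¹⁷

γ = 1/√(1 − 0.7049²) = 1/√0.5031 = 1.410
The oscillator's own cycle count is N = f × τ where τ is the proper time on the ship. τ = Δt/γ = 3.19/1.410 = 2.263 years = 7.141×10⁷ s.
N = 9.193×10⁹ × 7.141×10⁷ = 6.565×10¹⁷.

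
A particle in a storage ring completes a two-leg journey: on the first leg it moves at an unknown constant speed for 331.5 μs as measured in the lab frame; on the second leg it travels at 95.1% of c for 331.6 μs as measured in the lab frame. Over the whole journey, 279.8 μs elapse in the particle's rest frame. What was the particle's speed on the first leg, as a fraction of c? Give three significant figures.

β = 0.845

Leg 1: speed unknown; τ_1 = 331.5/γ_1.
Leg 2: β = 0.951; γ = 1/√(1 − 0.951²) = 1/√0.09560 = 3.234; τ_2 = 331.6/3.234 = 102.5 μs.
Total proper time: τ_1 + 102.5 = 279.8, so τ_1 = 279.8 − 102.5 = 177.3 μs.
γ_1 = 331.5/177.3 = 1.870; β = √(1 − 1/γ²) = √0.7140.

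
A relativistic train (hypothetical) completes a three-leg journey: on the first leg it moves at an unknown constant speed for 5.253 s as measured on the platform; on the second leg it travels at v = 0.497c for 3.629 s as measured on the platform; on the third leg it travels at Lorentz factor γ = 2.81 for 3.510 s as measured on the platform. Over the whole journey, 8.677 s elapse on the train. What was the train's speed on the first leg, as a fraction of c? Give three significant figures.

Leg 1: speed unknown; τ_1 = 5.253/γ_1.
Leg 2: γ = 1/√(1 − 0.497²) = 1/√0.7530 = 1.152; τ_2 = 3.629/1.152 = 3.149 s.
Leg 3: γ = 2.81; τ_3 = 3.510/2.810 = 1.249 s.
Total proper time: τ_1 + 3.149 + 1.249 = 8.677, so τ_1 = 8.677 − 4.398 = 4.279 s.
γ_1 = 5.253/4.279 = 1.228; β = √(1 − 1/γ²) = √0.3365.

β = 0.580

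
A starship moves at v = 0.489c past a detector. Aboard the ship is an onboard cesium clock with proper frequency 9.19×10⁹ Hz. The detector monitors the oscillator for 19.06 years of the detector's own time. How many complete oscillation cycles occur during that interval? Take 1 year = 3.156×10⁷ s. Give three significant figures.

γ = 1/√(1 − 0.489²) = 1/√0.7609 = 1.146
During 19.06 years of lab time, the oscillator's proper time advances by τ = Δt/γ = 19.06/1.146 = 16.63 years = 5.247×10⁸ s.
N = f × τ = 9.19×10⁹ × 5.247×10⁸ = 4.822×10¹⁸.

N = 4.82×10¹⁸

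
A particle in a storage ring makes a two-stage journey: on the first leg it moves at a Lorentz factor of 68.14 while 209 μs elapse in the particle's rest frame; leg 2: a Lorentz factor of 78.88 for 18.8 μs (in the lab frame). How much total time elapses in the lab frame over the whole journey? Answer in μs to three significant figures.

Δt = 1.43×10⁴ μs

Leg 1: γ = 68.14; Δt_1 = 68.14 × 209 = 1.424×10⁴ μs.
Leg 2: 18.8 μs is already measured in the lab frame.
Total: 1.424×10⁴ + 18.80 μs.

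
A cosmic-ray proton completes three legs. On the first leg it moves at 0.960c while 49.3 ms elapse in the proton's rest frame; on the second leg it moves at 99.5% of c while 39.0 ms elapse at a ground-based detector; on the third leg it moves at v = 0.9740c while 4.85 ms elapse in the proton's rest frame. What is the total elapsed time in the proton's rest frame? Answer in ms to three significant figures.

Leg 1: 49.3 ms is already measured in the proton's rest frame.
Leg 2: β = 0.995; γ = 1/√(1 − 0.995²) = 1/√0.009975 = 10.01; τ_2 = 39.0/10.01 = 3.895 ms.
Leg 3: 4.85 ms is already measured in the proton's rest frame.
Total: 49.30 + 3.895 + 4.850 ms.

τ = 58.0 ms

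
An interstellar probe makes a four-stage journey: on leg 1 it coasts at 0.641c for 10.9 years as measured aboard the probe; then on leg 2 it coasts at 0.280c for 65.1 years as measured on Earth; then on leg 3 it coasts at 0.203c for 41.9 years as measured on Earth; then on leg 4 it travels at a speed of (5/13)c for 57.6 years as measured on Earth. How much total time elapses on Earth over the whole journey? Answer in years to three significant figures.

Δt = 179 years

Leg 1: γ = 1/√(1 − 0.641²) = 1/√0.5891 = 1.303; Δt_1 = 1.303 × 10.9 = 14.20 years.
Leg 2: 65.1 years is already measured on Earth.
Leg 3: 41.9 years is already measured on Earth.
Leg 4: 57.6 years is already measured on Earth.
Total: 14.20 + 65.10 + 41.90 + 57.60 years.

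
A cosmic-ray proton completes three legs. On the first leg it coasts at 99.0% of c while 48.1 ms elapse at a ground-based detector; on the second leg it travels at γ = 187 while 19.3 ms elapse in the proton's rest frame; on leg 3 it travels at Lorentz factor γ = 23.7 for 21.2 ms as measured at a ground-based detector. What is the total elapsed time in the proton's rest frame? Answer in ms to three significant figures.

τ = 27.0 ms

Leg 1: β = 0.990; γ = 1/√(1 − 0.990²) = 1/√0.01990 = 7.089; τ_1 = 48.1/7.089 = 6.785 ms.
Leg 2: 19.3 ms is already measured in the proton's rest frame.
Leg 3: γ = 23.7; τ_3 = 21.2/23.70 = 0.8945 ms.
Total: 6.785 + 19.30 + 0.8945 ms.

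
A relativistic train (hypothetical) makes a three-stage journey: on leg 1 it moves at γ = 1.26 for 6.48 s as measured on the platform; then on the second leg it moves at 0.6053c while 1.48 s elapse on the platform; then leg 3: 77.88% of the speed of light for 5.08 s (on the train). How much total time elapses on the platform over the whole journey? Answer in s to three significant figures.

Δt = 16.1 s

Leg 1: 6.48 s is already measured on the platform.
Leg 2: 1.48 s is already measured on the platform.
Leg 3: β = 0.7788; γ = 1/√(1 − 0.7788²) = 1/√0.3935 = 1.594; Δt_3 = 1.594 × 5.08 = 8.099 s.
Total: 6.480 + 1.480 + 8.099 s.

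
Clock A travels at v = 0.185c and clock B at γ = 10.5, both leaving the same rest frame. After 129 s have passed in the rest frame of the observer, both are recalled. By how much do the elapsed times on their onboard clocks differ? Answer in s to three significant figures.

|τ_A − τ_B| = 114 s

A: γ = 1/√(1 − 0.185²) = 1/√0.9658 = 1.018; τ_A = 129/1.018 = 126.8 s.
B: γ = 10.5; τ_B = 129/10.50 = 12.29 s.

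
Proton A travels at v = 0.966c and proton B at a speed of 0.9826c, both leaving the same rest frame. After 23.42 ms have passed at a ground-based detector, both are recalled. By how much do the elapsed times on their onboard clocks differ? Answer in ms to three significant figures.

A: γ = 1/√(1 − 0.966²) = 1/√0.06684 = 3.868; τ_A = 23.42/3.868 = 6.055 ms.
B: γ = 1/√(1 − 0.9826²) = 1/√0.03450 = 5.384; τ_B = 23.42/5.384 = 4.350 ms.

|τ_A − τ_B| = 1.71 ms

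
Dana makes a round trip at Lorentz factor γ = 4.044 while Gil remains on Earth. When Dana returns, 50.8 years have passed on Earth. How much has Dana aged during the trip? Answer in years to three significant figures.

γ = 4.044
Dana's clock measures proper time along the trip: τ = Δt/γ = 50.8/4.044 years.

τ = 12.6 years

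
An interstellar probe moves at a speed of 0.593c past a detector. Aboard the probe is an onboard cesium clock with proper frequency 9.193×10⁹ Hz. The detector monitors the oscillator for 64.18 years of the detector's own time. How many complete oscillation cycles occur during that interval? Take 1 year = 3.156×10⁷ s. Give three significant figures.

N = 1.50×10¹⁹

γ = 1/√(1 − 0.593²) = 1/√0.6484 = 1.242
During 64.18 years of lab time, the oscillator's proper time advances by τ = Δt/γ = 64.18/1.242 = 51.68 years = 1.631×10⁹ s.
N = f × τ = 9.193×10⁹ × 1.631×10⁹ = 1.499×10¹⁹.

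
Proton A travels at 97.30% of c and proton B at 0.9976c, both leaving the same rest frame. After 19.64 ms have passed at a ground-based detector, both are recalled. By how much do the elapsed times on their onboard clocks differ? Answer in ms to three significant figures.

|τ_A − τ_B| = 3.17 ms

A: β = 0.9730; γ = 1/√(1 − 0.9730²) = 1/√0.05327 = 4.333; τ_A = 19.64/4.333 = 4.533 ms.
B: γ = 1/√(1 − 0.9976²) = 1/√0.004794 = 14.44; τ_B = 19.64/14.44 = 1.360 ms.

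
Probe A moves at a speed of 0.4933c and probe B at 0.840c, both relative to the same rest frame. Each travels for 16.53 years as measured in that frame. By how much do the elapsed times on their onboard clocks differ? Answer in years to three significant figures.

|τ_A − τ_B| = 5.41 years

A: γ = 1/√(1 − 0.4933²) = 1/√0.7567 = 1.150; τ_A = 16.53/1.150 = 14.38 years.
B: γ = 1/√(1 − 0.840²) = 1/√0.2944 = 1.843; τ_B = 16.53/1.843 = 8.969 years.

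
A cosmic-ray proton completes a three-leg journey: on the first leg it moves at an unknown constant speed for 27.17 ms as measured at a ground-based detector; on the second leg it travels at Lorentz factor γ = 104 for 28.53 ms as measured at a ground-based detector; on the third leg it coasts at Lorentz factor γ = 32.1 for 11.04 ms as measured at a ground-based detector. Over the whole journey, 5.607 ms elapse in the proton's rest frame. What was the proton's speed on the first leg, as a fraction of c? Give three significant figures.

β = 0.983

Leg 1: speed unknown; τ_1 = 27.17/γ_1.
Leg 2: γ = 104; τ_2 = 28.53/104.0 = 0.2743 ms.
Leg 3: γ = 32.1; τ_3 = 11.04/32.10 = 0.3439 ms.
Total proper time: τ_1 + 0.2743 + 0.3439 = 5.607, so τ_1 = 5.607 − 0.6183 = 4.989 ms.
γ_1 = 27.17/4.989 = 5.446; β = √(1 − 1/γ²) = √0.9663.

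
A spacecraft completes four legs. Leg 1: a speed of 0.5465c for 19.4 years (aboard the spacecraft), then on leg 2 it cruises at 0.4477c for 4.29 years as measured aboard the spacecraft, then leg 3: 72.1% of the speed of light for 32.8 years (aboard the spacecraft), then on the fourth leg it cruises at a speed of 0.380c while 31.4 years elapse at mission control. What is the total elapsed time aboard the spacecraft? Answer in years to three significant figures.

Leg 1: 19.4 years is already measured aboard the spacecraft.
Leg 2: 4.29 years is already measured aboard the spacecraft.
Leg 3: 32.8 years is already measured aboard the spacecraft.
Leg 4: γ = 1/√(1 − 0.380²) = 1/√0.8556 = 1.081; τ_4 = 31.4/1.081 = 29.04 years.
Total: 19.40 + 4.290 + 32.80 + 29.04 years.

τ = 85.5 years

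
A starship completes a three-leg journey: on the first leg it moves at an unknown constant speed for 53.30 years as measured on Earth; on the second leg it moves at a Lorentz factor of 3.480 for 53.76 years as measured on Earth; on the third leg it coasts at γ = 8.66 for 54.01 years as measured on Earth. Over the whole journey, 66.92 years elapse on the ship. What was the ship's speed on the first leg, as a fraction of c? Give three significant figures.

Leg 1: speed unknown; τ_1 = 53.30/γ_1.
Leg 2: γ = 3.480; τ_2 = 53.76/3.480 = 15.45 years.
Leg 3: γ = 8.66; τ_3 = 54.01/8.660 = 6.237 years.
Total proper time: τ_1 + 15.45 + 6.237 = 66.92, so τ_1 = 66.92 − 21.68 = 45.24 years.
γ_1 = 53.30/45.24 = 1.178; β = √(1 − 1/γ²) = √0.2797.

β = 0.529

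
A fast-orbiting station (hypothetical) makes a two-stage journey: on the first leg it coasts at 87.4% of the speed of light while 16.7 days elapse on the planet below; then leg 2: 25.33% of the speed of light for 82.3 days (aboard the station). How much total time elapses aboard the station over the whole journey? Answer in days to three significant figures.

Leg 1: β = 0.874; γ = 1/√(1 − 0.874²) = 1/√0.2361 = 2.058; τ_1 = 16.7/2.058 = 8.115 days.
Leg 2: 82.3 days is already measured aboard the station.
Total: 8.115 + 82.30 days.

τ = 90.4 days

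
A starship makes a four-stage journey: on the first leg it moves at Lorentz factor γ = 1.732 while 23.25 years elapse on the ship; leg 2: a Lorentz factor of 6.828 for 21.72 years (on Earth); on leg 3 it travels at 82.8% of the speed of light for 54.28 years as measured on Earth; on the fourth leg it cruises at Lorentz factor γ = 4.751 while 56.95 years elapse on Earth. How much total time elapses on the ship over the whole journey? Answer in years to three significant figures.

τ = 68.9 years

Leg 1: 23.25 years is already measured on the ship.
Leg 2: γ = 6.828; τ_2 = 21.72/6.828 = 3.181 years.
Leg 3: β = 0.828; γ = 1/√(1 − 0.828²) = 1/√0.3144 = 1.783; τ_3 = 54.28/1.783 = 30.44 years.
Leg 4: γ = 4.751; τ_4 = 56.95/4.751 = 11.99 years.
Total: 23.25 + 3.181 + 30.44 + 11.99 years.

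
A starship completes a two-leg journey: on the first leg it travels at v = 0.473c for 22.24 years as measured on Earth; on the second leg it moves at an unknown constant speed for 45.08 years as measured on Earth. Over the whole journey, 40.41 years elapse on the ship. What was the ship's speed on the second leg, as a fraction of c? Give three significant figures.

Leg 1: γ = 1/√(1 − 0.473²) = 1/√0.7763 = 1.135; τ_1 = 22.24/1.135 = 19.59 years.
Leg 2: speed unknown; τ_2 = 45.08/γ_2.
Total proper time: 19.59 + τ_2 = 40.41, so τ_2 = 40.41 − 19.59 = 20.82 years.
γ_2 = 45.08/20.82 = 2.166; β = √(1 − 1/γ²) = √0.7868.

β = 0.887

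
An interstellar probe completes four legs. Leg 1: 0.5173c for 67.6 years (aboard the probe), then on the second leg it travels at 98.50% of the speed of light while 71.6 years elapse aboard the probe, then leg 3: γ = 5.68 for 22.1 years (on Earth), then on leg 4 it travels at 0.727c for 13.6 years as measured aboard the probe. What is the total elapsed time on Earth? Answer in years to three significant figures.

Leg 1: γ = 1/√(1 − 0.5173²) = 1/√0.7324 = 1.168; Δt_1 = 1.168 × 67.6 = 78.99 years.
Leg 2: β = 0.9850; γ = 1/√(1 − 0.9850²) = 1/√0.02977 = 5.795; Δt_2 = 5.795 × 71.6 = 414.9 years.
Leg 3: 22.1 years is already measured on Earth.
Leg 4: γ = 1/√(1 − 0.727²) = 1/√0.4715 = 1.456; Δt_4 = 1.456 × 13.6 = 19.81 years.
Total: 78.99 + 414.9 + 22.10 + 19.81 years.

Δt = 536 years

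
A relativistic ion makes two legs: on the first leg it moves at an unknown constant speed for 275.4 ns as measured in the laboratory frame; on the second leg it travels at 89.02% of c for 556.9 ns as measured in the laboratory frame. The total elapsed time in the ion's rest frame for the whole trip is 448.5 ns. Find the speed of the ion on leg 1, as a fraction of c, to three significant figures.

Leg 1: speed unknown; τ_1 = 275.4/γ_1.
Leg 2: β = 0.8902; γ = 1/√(1 − 0.8902²) = 1/√0.2075 = 2.195; τ_2 = 556.9/2.195 = 253.7 ns.
Total proper time: τ_1 + 253.7 = 448.5, so τ_1 = 448.5 − 253.7 = 194.8 ns.
γ_1 = 275.4/194.8 = 1.414; β = √(1 − 1/γ²) = √0.4997.

β = 0.707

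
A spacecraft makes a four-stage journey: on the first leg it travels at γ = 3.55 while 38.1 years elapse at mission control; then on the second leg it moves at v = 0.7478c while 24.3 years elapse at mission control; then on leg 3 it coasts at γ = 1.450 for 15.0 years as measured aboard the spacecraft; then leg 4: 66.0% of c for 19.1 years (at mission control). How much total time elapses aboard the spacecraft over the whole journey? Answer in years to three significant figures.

Leg 1: γ = 3.55; τ_1 = 38.1/3.550 = 10.73 years.
Leg 2: γ = 1/√(1 − 0.7478²) = 1/√0.4408 = 1.506; τ_2 = 24.3/1.506 = 16.13 years.
Leg 3: 15.0 years is already measured aboard the spacecraft.
Leg 4: β = 0.660; γ = 1/√(1 − 0.660²) = 1/√0.5644 = 1.331; τ_4 = 19.1/1.331 = 14.35 years.
Total: 10.73 + 16.13 + 15.00 + 14.35 years.

τ = 56.2 years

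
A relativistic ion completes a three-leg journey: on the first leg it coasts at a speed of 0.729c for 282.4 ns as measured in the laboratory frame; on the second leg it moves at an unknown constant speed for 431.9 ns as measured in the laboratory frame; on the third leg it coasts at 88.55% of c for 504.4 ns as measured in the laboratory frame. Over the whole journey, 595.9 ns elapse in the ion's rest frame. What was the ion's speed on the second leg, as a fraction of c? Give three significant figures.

β = 0.921

Leg 1: γ = 1/√(1 − 0.729²) = 1/√0.4686 = 1.461; τ_1 = 282.4/1.461 = 193.3 ns.
Leg 2: speed unknown; τ_2 = 431.9/γ_2.
Leg 3: β = 0.8855; γ = 1/√(1 − 0.8855²) = 1/√0.2159 = 2.152; τ_3 = 504.4/2.152 = 234.4 ns.
Total proper time: 193.3 + τ_2 + 234.4 = 595.9, so τ_2 = 595.9 − 427.7 = 168.2 ns.
γ_2 = 431.9/168.2 = 2.567; β = √(1 − 1/γ²) = √0.8483.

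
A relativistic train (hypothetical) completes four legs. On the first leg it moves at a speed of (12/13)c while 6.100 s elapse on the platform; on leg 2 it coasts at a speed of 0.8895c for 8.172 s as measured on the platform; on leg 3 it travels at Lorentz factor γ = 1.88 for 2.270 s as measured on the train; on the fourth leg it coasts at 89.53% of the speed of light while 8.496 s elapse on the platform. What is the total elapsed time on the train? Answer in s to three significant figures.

τ = 12.1 s

Leg 1: γ = 1/√(1 − (12/13)²) = 13/5 = 2.600; τ_1 = 6.100/2.600 = 2.346 s.
Leg 2: γ = 1/√(1 − 0.8895²) = 1/√0.2088 = 2.188; τ_2 = 8.172/2.188 = 3.734 s.
Leg 3: 2.270 s is already measured on the train.
Leg 4: β = 0.8953; γ = 1/√(1 − 0.8953²) = 1/√0.1984 = 2.245; τ_4 = 8.496/2.245 = 3.785 s.
Total: 2.346 + 3.734 + 2.270 + 3.785 s.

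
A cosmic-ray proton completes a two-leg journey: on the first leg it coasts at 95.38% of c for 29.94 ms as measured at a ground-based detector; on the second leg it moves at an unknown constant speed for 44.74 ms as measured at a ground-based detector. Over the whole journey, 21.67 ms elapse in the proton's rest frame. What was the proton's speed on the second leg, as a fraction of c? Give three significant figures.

Leg 1: β = 0.9538; γ = 1/√(1 − 0.9538²) = 1/√0.09027 = 3.328; τ_1 = 29.94/3.328 = 8.995 ms.
Leg 2: speed unknown; τ_2 = 44.74/γ_2.
Total proper time: 8.995 + τ_2 = 21.67, so τ_2 = 21.67 − 8.995 = 12.67 ms.
γ_2 = 44.74/12.67 = 3.530; β = √(1 − 1/γ²) = √0.9197.

β = 0.959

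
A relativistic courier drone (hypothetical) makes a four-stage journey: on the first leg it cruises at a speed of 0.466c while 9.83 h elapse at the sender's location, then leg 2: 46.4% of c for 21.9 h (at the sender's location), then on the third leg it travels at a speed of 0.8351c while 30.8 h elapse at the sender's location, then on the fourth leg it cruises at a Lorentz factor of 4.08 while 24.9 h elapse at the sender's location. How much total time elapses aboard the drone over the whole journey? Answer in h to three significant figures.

Leg 1: γ = 1/√(1 − 0.466²) = 1/√0.7828 = 1.130; τ_1 = 9.83/1.130 = 8.697 h.
Leg 2: β = 0.464; γ = 1/√(1 − 0.464²) = 1/√0.7847 = 1.129; τ_2 = 21.9/1.129 = 19.40 h.
Leg 3: γ = 1/√(1 − 0.8351²) = 1/√0.3026 = 1.818; τ_3 = 30.8/1.818 = 16.94 h.
Leg 4: γ = 4.08; τ_4 = 24.9/4.080 = 6.103 h.
Total: 8.697 + 19.40 + 16.94 + 6.103 h.

τ = 51.1 h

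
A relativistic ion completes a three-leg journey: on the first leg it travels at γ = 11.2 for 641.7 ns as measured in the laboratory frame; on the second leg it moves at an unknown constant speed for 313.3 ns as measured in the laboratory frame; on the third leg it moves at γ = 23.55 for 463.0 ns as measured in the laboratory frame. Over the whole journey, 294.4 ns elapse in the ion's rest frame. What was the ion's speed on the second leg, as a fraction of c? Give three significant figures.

Leg 1: γ = 11.2; τ_1 = 641.7/11.20 = 57.29 ns.
Leg 2: speed unknown; τ_2 = 313.3/γ_2.
Leg 3: γ = 23.55; τ_3 = 463.0/23.55 = 19.66 ns.
Total proper time: 57.29 + τ_2 + 19.66 = 294.4, so τ_2 = 294.4 − 76.95 = 217.4 ns.
γ_2 = 313.3/217.4 = 1.441; β = √(1 − 1/γ²) = √0.5183.

β = 0.720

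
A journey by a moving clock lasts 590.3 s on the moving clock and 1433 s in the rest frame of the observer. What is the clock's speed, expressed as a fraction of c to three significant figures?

β = 0.911

The proper time is measured on the moving clock (both events occur at the clock's location); Δt is measured in the rest frame of the observer. γ = Δt/τ = 1433/590.3 = 2.428.
β = √(1 − 1/γ²) = √(1 − 0.1697) = √0.8303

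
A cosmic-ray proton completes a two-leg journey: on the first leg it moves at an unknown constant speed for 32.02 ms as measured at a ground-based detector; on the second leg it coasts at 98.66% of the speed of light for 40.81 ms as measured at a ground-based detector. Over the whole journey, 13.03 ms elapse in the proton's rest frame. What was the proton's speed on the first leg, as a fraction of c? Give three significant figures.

Leg 1: speed unknown; τ_1 = 32.02/γ_1.
Leg 2: β = 0.9866; γ = 1/√(1 − 0.9866²) = 1/√0.02662 = 6.129; τ_2 = 40.81/6.129 = 6.658 ms.
Total proper time: τ_1 + 6.658 = 13.03, so τ_1 = 13.03 − 6.658 = 6.372 ms.
γ_1 = 32.02/6.372 = 5.025; β = √(1 − 1/γ²) = √0.9604.

β = 0.980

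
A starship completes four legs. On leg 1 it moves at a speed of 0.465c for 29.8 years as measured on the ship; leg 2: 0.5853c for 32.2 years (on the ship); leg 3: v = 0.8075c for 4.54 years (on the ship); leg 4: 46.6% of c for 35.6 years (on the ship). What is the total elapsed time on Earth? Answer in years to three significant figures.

Δt = 121 years

Leg 1: γ = 1/√(1 − 0.465²) = 1/√0.7838 = 1.130; Δt_1 = 1.130 × 29.8 = 33.66 years.
Leg 2: γ = 1/√(1 − 0.5853²) = 1/√0.6574 = 1.233; Δt_2 = 1.233 × 32.2 = 39.71 years.
Leg 3: γ = 1/√(1 − 0.8075²) = 1/√0.3479 = 1.695; Δt_3 = 1.695 × 4.54 = 7.697 years.
Leg 4: β = 0.466; γ = 1/√(1 − 0.466²) = 1/√0.7828 = 1.130; Δt_4 = 1.130 × 35.6 = 40.24 years.
Total: 33.66 + 39.71 + 7.697 + 40.24 years.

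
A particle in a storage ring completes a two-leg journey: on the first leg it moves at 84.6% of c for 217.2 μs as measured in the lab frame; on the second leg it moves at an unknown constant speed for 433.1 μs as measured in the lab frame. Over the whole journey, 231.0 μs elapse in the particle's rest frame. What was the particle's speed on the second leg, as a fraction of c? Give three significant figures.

β = 0.964

Leg 1: β = 0.846; γ = 1/√(1 − 0.846²) = 1/√0.2843 = 1.876; τ_1 = 217.2/1.876 = 115.8 μs.
Leg 2: speed unknown; τ_2 = 433.1/γ_2.
Total proper time: 115.8 + τ_2 = 231.0, so τ_2 = 231.0 − 115.8 = 115.2 μs.
γ_2 = 433.1/115.2 = 3.760; β = √(1 − 1/γ²) = √0.9293.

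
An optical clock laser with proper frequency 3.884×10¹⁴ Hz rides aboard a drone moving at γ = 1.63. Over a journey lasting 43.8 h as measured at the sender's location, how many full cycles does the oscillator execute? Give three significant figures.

γ = 1.63
The oscillator's own cycle count is N = f × τ where τ is the proper time aboard the drone. τ = Δt/γ = 43.8/1.630 = 26.87 h = 9.674×10⁴ s.
N = 3.884×10¹⁴ × 9.674×10⁴ = 3.757×10¹⁹.

N = 3.76×10¹⁹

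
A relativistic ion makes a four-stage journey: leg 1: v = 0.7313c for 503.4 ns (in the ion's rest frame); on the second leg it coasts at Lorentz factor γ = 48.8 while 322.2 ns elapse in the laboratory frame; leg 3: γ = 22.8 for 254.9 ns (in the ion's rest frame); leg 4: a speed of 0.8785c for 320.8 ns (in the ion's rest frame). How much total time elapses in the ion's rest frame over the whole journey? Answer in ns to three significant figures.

τ = 1090 ns

Leg 1: 503.4 ns is already measured in the ion's rest frame.
Leg 2: γ = 48.8; τ_2 = 322.2/48.80 = 6.602 ns.
Leg 3: 254.9 ns is already measured in the ion's rest frame.
Leg 4: 320.8 ns is already measured in the ion's rest frame.
Total: 503.4 + 6.602 + 254.9 + 320.8 ns.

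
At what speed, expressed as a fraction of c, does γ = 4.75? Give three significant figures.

β = √(1 − 1/γ²) = √(1 − 1/4.75²) = √(1 − 0.04432) = √0.9557

β = 0.978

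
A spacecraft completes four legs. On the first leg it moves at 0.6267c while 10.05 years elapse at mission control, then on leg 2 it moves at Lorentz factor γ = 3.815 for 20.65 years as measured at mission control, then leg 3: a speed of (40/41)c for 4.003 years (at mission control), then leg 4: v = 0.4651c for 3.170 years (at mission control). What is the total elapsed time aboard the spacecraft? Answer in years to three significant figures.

τ = 16.9 years

Leg 1: γ = 1/√(1 − 0.6267²) = 1/√0.6072 = 1.283; τ_1 = 10.05/1.283 = 7.832 years.
Leg 2: γ = 3.815; τ_2 = 20.65/3.815 = 5.413 years.
Leg 3: γ = 1/√(1 − (40/41)²) = 41/9 ≈ 4.556; τ_3 = 4.003/4.556 = 0.8787 years.
Leg 4: γ = 1/√(1 − 0.4651²) = 1/√0.7837 = 1.130; τ_4 = 3.170/1.130 = 2.806 years.
Total: 7.832 + 5.413 + 0.8787 + 2.806 years.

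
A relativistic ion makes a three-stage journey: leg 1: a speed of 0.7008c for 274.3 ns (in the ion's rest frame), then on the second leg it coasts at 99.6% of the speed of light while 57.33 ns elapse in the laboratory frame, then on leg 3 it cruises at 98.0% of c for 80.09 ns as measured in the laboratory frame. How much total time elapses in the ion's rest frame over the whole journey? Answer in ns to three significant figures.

τ = 295 ns

Leg 1: 274.3 ns is already measured in the ion's rest frame.
Leg 2: β = 0.996; γ = 1/√(1 − 0.996²) = 1/√0.007984 = 11.19; τ_2 = 57.33/11.19 = 5.123 ns.
Leg 3: β = 0.980; γ = 1/√(1 − 0.980²) = 1/√0.03960 = 5.025; τ_3 = 80.09/5.025 = 15.94 ns.
Total: 274.3 + 5.123 + 15.94 ns.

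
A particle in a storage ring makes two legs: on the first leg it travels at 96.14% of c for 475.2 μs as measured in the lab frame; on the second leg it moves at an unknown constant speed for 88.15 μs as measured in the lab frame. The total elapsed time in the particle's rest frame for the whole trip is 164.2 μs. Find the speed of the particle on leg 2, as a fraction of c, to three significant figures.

β = 0.925

Leg 1: β = 0.9614; γ = 1/√(1 − 0.9614²) = 1/√0.07571 = 3.634; τ_1 = 475.2/3.634 = 130.8 μs.
Leg 2: speed unknown; τ_2 = 88.15/γ_2.
Total proper time: 130.8 + τ_2 = 164.2, so τ_2 = 164.2 − 130.8 = 33.45 μs.
γ_2 = 88.15/33.45 = 2.636; β = √(1 − 1/γ²) = √0.8560.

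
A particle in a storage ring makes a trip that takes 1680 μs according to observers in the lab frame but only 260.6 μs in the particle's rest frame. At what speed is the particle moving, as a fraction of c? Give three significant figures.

The proper time is measured in the particle's rest frame (both events occur at the particle's location); Δt is measured in the lab frame. γ = Δt/τ = 1680/260.6 = 6.447.
β = √(1 − 1/γ²) = √(1 − 0.02406) = √0.9759

v = 0.988c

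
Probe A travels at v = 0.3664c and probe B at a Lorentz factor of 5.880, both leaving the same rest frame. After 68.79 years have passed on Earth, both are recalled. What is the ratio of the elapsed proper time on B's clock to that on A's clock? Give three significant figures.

τ_B/τ_A = 0.183

A: γ = 1/√(1 − 0.3664²) = 1/√0.8658 = 1.075. B: γ = 5.880.
τ_A/τ_B = γ_B/γ_A = 5.880/1.075 = 5.471, so τ_B/τ_A = 0.1828.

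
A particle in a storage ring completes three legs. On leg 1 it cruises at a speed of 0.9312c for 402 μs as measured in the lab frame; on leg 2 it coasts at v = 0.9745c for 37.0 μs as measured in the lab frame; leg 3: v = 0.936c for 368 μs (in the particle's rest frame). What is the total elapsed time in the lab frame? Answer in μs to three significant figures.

Leg 1: 402 μs is already measured in the lab frame.
Leg 2: 37.0 μs is already measured in the lab frame.
Leg 3: γ = 1/√(1 − 0.936²) = 1/√0.1239 = 2.841; Δt_3 = 2.841 × 368 = 1045 μs.
Total: 402.0 + 37.00 + 1045 μs.

Δt = 1480 μs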